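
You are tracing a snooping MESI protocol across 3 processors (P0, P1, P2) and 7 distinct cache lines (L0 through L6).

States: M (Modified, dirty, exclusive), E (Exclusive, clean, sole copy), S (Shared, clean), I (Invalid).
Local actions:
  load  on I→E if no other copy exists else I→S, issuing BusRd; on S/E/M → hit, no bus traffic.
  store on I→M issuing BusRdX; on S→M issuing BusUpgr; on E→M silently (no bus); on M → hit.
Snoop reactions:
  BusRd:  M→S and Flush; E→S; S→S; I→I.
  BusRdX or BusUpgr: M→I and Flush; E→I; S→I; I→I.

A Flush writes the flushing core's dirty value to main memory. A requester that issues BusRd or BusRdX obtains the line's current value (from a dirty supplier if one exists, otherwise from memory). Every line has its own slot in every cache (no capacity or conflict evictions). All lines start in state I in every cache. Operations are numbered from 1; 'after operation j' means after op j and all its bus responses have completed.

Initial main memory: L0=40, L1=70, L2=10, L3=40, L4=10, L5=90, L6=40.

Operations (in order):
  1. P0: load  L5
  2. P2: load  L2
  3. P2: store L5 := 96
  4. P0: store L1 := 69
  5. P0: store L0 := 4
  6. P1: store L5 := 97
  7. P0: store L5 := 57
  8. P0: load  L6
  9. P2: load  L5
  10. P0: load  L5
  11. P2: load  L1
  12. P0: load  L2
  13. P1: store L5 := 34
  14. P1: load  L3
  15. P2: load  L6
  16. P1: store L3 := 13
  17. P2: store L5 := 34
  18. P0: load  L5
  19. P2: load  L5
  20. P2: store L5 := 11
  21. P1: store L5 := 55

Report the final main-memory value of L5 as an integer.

[1] P0: load  L5 | P0:E(90), P1:I, P2:I | bus: BusRd
[2] P2: load  L2 | P0:I, P1:I, P2:E(10) | bus: BusRd
[3] P2: store L5 := 96 | P0:I, P1:I, P2:M(96) | bus: BusRdX
[4] P0: store L1 := 69 | P0:M(69), P1:I, P2:I | bus: BusRdX
[5] P0: store L0 := 4 | P0:M(4), P1:I, P2:I | bus: BusRdX
[6] P1: store L5 := 97 | P0:I, P1:M(97), P2:I | bus: BusRdX,Flush
[7] P0: store L5 := 57 | P0:M(57), P1:I, P2:I | bus: BusRdX,Flush
[8] P0: load  L6 | P0:E(40), P1:I, P2:I | bus: BusRd
[9] P2: load  L5 | P0:S(57), P1:I, P2:S(57) | bus: BusRd,Flush
[10] P0: load  L5 | P0:S(57), P1:I, P2:S(57) | bus: none
[11] P2: load  L1 | P0:S(69), P1:I, P2:S(69) | bus: BusRd,Flush
[12] P0: load  L2 | P0:S(10), P1:I, P2:S(10) | bus: BusRd
[13] P1: store L5 := 34 | P0:I, P1:M(34), P2:I | bus: BusRdX
[14] P1: load  L3 | P0:I, P1:E(40), P2:I | bus: BusRd
[15] P2: load  L6 | P0:S(40), P1:I, P2:S(40) | bus: BusRd
[16] P1: store L3 := 13 | P0:I, P1:M(13), P2:I | bus: none
[17] P2: store L5 := 34 | P0:I, P1:I, P2:M(34) | bus: BusRdX,Flush
[18] P0: load  L5 | P0:S(34), P1:I, P2:S(34) | bus: BusRd,Flush
[19] P2: load  L5 | P0:S(34), P1:I, P2:S(34) | bus: none
[20] P2: store L5 := 11 | P0:I, P1:I, P2:M(11) | bus: BusUpgr
[21] P1: store L5 := 55 | P0:I, P1:M(55), P2:I | bus: BusRdX,Flush

memory[L5] = 11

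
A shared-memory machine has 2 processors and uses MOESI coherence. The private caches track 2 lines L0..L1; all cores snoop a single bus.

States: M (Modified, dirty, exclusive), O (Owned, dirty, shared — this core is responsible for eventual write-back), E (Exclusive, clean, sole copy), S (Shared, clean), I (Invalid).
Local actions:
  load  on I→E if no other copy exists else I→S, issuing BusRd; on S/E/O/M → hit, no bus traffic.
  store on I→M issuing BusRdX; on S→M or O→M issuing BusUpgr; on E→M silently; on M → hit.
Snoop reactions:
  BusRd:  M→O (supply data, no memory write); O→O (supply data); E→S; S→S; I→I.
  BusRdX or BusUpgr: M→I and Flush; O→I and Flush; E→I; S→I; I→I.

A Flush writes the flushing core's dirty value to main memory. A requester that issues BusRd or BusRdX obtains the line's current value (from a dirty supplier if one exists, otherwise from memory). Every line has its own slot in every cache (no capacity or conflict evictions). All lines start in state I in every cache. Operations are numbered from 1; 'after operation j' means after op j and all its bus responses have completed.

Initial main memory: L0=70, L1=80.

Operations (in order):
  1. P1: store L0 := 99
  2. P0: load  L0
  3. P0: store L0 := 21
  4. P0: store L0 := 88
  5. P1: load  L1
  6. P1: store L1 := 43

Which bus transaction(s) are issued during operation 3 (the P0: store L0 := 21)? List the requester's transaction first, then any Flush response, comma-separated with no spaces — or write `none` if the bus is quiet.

bus = BusUpgr,Flush

1. P1: store L0 := 99  bus=[BusRdX]  L0: P0=I P1=M  mem[L0]=70
2. P0: load  L0  bus=[BusRd]  L0: P0=S P1=O  mem[L0]=70
3. P0: store L0 := 21  bus=[BusUpgr,Flush]  L0: P0=M P1=I  mem[L0]=99
4. P0: store L0 := 88  bus=[-]  L0: P0=M P1=I  mem[L0]=99
5. P1: load  L1  bus=[BusRd]  L1: P0=I P1=E  mem[L1]=80
6. P1: store L1 := 43  bus=[-]  L1: P0=I P1=M  mem[L1]=80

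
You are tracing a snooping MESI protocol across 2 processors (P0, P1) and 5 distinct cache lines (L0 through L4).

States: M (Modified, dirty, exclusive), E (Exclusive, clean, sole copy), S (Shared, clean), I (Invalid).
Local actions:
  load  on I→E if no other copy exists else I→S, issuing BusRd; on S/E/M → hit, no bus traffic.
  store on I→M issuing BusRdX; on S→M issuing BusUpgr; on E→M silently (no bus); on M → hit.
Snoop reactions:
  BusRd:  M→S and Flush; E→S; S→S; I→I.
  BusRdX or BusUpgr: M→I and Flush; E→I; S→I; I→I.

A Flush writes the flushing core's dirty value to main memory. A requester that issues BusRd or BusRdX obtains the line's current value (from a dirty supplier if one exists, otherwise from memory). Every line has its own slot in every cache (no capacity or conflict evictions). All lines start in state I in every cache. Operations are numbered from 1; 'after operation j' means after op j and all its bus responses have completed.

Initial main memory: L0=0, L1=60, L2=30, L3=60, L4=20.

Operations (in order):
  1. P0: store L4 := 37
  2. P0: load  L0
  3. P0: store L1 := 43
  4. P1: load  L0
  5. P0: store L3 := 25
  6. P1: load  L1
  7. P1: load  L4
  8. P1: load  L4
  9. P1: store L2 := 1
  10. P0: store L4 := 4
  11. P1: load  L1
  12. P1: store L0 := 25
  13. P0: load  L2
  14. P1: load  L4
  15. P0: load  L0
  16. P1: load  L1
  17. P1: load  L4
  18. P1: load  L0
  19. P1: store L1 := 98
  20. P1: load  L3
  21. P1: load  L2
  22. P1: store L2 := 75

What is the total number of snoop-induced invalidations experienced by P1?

invalidations = 1

step 1: P0: store L4 := 37  ⟶  MI  (L4)  txn=BusRdX  M[L4]=20
step 2: P0: load  L0  ⟶  EI  (L0)  txn=BusRd  M[L0]=0
step 3: P0: store L1 := 43  ⟶  MI  (L1)  txn=BusRdX  M[L1]=60
step 4: P1: load  L0  ⟶  SS  (L0)  txn=BusRd  M[L0]=0
step 5: P0: store L3 := 25  ⟶  MI  (L3)  txn=BusRdX  M[L3]=60
step 6: P1: load  L1  ⟶  SS  (L1)  txn=BusRd+Flush  M[L1]=43
step 7: P1: load  L4  ⟶  SS  (L4)  txn=BusRd+Flush  M[L4]=37
step 8: P1: load  L4  ⟶  SS  (L4)  txn=∅  M[L4]=37
step 9: P1: store L2 := 1  ⟶  IM  (L2)  txn=BusRdX  M[L2]=30
step 10: P0: store L4 := 4  ⟶  MI  (L4)  txn=BusUpgr  M[L4]=37
step 11: P1: load  L1  ⟶  SS  (L1)  txn=∅  M[L1]=43
step 12: P1: store L0 := 25  ⟶  IM  (L0)  txn=BusUpgr  M[L0]=0
step 13: P0: load  L2  ⟶  SS  (L2)  txn=BusRd+Flush  M[L2]=1
step 14: P1: load  L4  ⟶  SS  (L4)  txn=BusRd+Flush  M[L4]=4
step 15: P0: load  L0  ⟶  SS  (L0)  txn=BusRd+Flush  M[L0]=25
step 16: P1: load  L1  ⟶  SS  (L1)  txn=∅  M[L1]=43
step 17: P1: load  L4  ⟶  SS  (L4)  txn=∅  M[L4]=4
step 18: P1: load  L0  ⟶  SS  (L0)  txn=∅  M[L0]=25
step 19: P1: store L1 := 98  ⟶  IM  (L1)  txn=BusUpgr  M[L1]=43
step 20: P1: load  L3  ⟶  SS  (L3)  txn=BusRd+Flush  M[L3]=25
step 21: P1: load  L2  ⟶  SS  (L2)  txn=∅  M[L2]=1
step 22: P1: store L2 := 75  ⟶  IM  (L2)  txn=BusUpgr  M[L2]=1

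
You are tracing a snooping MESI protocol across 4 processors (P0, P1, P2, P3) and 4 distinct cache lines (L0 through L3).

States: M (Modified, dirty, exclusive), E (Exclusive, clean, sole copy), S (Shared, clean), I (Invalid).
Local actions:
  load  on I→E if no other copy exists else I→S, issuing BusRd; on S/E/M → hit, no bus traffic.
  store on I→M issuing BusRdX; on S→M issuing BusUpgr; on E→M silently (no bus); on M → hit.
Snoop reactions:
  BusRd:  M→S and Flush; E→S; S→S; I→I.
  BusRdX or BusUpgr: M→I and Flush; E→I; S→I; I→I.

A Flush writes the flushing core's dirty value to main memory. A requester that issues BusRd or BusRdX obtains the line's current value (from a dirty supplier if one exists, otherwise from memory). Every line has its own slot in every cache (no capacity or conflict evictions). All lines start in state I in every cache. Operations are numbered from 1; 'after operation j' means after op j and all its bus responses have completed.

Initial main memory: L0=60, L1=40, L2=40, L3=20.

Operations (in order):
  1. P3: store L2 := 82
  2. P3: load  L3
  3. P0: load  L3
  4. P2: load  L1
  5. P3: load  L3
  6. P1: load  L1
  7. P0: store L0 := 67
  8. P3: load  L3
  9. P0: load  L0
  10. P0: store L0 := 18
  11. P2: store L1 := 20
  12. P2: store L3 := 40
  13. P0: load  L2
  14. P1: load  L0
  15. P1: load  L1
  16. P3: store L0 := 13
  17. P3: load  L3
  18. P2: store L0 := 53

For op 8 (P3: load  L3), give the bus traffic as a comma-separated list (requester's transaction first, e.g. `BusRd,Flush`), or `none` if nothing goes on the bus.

bus = none

1. P3: store L2 := 82  bus=[BusRdX]  L2: P0=I P1=I P2=I P3=M  mem[L2]=40
2. P3: load  L3  bus=[BusRd]  L3: P0=I P1=I P2=I P3=E  mem[L3]=20
3. P0: load  L3  bus=[BusRd]  L3: P0=S P1=I P2=I P3=S  mem[L3]=20
4. P2: load  L1  bus=[BusRd]  L1: P0=I P1=I P2=E P3=I  mem[L1]=40
5. P3: load  L3  bus=[-]  L3: P0=S P1=I P2=I P3=S  mem[L3]=20
6. P1: load  L1  bus=[BusRd]  L1: P0=I P1=S P2=S P3=I  mem[L1]=40
7. P0: store L0 := 67  bus=[BusRdX]  L0: P0=M P1=I P2=I P3=I  mem[L0]=60
8. P3: load  L3  bus=[-]  L3: P0=S P1=I P2=I P3=S  mem[L3]=20
9. P0: load  L0  bus=[-]  L0: P0=M P1=I P2=I P3=I  mem[L0]=60
10. P0: store L0 := 18  bus=[-]  L0: P0=M P1=I P2=I P3=I  mem[L0]=60
11. P2: store L1 := 20  bus=[BusUpgr]  L1: P0=I P1=I P2=M P3=I  mem[L1]=40
12. P2: store L3 := 40  bus=[BusRdX]  L3: P0=I P1=I P2=M P3=I  mem[L3]=20
13. P0: load  L2  bus=[BusRd,Flush]  L2: P0=S P1=I P2=I P3=S  mem[L2]=82
14. P1: load  L0  bus=[BusRd,Flush]  L0: P0=S P1=S P2=I P3=I  mem[L0]=18
15. P1: load  L1  bus=[BusRd,Flush]  L1: P0=I P1=S P2=S P3=I  mem[L1]=20
16. P3: store L0 := 13  bus=[BusRdX]  L0: P0=I P1=I P2=I P3=M  mem[L0]=18
17. P3: load  L3  bus=[BusRd,Flush]  L3: P0=I P1=I P2=S P3=S  mem[L3]=40
18. P2: store L0 := 53  bus=[BusRdX,Flush]  L0: P0=I P1=I P2=M P3=I  mem[L0]=13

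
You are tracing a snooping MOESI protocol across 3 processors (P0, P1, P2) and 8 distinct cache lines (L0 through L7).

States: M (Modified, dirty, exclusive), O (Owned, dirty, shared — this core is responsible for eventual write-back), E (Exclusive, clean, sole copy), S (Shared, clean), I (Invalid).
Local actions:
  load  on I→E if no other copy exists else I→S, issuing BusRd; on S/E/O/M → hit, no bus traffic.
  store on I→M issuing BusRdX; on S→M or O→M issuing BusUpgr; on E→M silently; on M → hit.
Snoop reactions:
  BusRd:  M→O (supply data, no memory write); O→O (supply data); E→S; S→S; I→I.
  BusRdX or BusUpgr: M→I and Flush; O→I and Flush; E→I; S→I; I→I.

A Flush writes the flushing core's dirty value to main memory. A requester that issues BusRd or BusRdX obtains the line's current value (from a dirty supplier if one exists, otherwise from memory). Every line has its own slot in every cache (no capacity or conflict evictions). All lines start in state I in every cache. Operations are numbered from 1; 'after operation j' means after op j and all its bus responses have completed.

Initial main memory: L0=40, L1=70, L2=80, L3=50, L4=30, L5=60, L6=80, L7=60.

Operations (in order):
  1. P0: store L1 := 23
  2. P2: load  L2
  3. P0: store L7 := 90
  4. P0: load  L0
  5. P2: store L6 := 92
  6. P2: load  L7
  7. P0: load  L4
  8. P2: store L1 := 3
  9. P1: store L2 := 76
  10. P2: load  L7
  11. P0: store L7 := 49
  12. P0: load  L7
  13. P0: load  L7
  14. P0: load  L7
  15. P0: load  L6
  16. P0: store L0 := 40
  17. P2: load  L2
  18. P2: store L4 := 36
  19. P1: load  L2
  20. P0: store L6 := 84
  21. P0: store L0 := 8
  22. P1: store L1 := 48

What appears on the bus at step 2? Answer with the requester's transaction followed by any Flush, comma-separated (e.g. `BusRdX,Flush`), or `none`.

bus = BusRd

  op1 P0: store L1 := 23 → M/I/I on L1; bus BusRdX; mem=70
  op2 P2: load  L2 → I/I/E on L2; bus BusRd; mem=80
  op3 P0: store L7 := 90 → M/I/I on L7; bus BusRdX; mem=60
  op4 P0: load  L0 → E/I/I on L0; bus BusRd; mem=40
  op5 P2: store L6 := 92 → I/I/M on L6; bus BusRdX; mem=80
  op6 P2: load  L7 → O/I/S on L7; bus BusRd; mem=60
  op7 P0: load  L4 → E/I/I on L4; bus BusRd; mem=30
  op8 P2: store L1 := 3 → I/I/M on L1; bus BusRdX Flush; mem=23
  op9 P1: store L2 := 76 → I/M/I on L2; bus BusRdX; mem=80
  op10 P2: load  L7 → O/I/S on L7; bus (none); mem=60
  op11 P0: store L7 := 49 → M/I/I on L7; bus BusUpgr; mem=60
  op12 P0: load  L7 → M/I/I on L7; bus (none); mem=60
  op13 P0: load  L7 → M/I/I on L7; bus (none); mem=60
  op14 P0: load  L7 → M/I/I on L7; bus (none); mem=60
  op15 P0: load  L6 → S/I/O on L6; bus BusRd; mem=80
  op16 P0: store L0 := 40 → M/I/I on L0; bus (none); mem=40
  op17 P2: load  L2 → I/O/S on L2; bus BusRd; mem=80
  op18 P2: store L4 := 36 → I/I/M on L4; bus BusRdX; mem=30
  op19 P1: load  L2 → I/O/S on L2; bus (none); mem=80
  op20 P0: store L6 := 84 → M/I/I on L6; bus BusUpgr Flush; mem=92
  op21 P0: store L0 := 8 → M/I/I on L0; bus (none); mem=40
  op22 P1: store L1 := 48 → I/M/I on L1; bus BusRdX Flush; mem=3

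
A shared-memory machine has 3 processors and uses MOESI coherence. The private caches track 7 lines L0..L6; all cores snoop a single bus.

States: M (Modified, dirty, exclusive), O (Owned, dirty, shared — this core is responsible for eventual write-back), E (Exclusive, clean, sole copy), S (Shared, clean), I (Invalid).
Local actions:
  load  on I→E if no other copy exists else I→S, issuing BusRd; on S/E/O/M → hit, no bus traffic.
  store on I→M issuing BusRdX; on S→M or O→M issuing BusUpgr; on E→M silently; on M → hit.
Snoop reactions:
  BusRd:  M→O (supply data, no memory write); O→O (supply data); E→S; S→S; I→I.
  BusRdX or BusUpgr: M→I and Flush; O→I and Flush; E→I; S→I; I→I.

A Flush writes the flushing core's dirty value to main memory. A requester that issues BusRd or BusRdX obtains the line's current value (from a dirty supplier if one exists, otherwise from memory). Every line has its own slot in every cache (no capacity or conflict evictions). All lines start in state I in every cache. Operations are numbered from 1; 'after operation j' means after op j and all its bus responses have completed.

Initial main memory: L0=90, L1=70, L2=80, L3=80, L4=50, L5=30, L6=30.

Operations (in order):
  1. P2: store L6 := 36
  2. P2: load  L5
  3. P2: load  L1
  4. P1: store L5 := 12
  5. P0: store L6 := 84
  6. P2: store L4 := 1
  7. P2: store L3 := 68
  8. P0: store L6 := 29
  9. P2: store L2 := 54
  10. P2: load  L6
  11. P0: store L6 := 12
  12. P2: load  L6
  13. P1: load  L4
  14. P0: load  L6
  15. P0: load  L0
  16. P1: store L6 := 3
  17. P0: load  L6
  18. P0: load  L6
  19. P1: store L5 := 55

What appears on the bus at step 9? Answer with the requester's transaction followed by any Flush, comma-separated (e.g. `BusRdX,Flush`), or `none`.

bus = BusRdX

[1] P2: store L6 := 36 | P0:I, P1:I, P2:M(36) | bus: BusRdX
[2] P2: load  L5 | P0:I, P1:I, P2:E(30) | bus: BusRd
[3] P2: load  L1 | P0:I, P1:I, P2:E(70) | bus: BusRd
[4] P1: store L5 := 12 | P0:I, P1:M(12), P2:I | bus: BusRdX
[5] P0: store L6 := 84 | P0:M(84), P1:I, P2:I | bus: BusRdX,Flush
[6] P2: store L4 := 1 | P0:I, P1:I, P2:M(1) | bus: BusRdX
[7] P2: store L3 := 68 | P0:I, P1:I, P2:M(68) | bus: BusRdX
[8] P0: store L6 := 29 | P0:M(29), P1:I, P2:I | bus: none
[9] P2: store L2 := 54 | P0:I, P1:I, P2:M(54) | bus: BusRdX
[10] P2: load  L6 | P0:O(29), P1:I, P2:S(29) | bus: BusRd
[11] P0: store L6 := 12 | P0:M(12), P1:I, P2:I | bus: BusUpgr
[12] P2: load  L6 | P0:O(12), P1:I, P2:S(12) | bus: BusRd
[13] P1: load  L4 | P0:I, P1:S(1), P2:O(1) | bus: BusRd
[14] P0: load  L6 | P0:O(12), P1:I, P2:S(12) | bus: none
[15] P0: load  L0 | P0:E(90), P1:I, P2:I | bus: BusRd
[16] P1: store L6 := 3 | P0:I, P1:M(3), P2:I | bus: BusRdX,Flush
[17] P0: load  L6 | P0:S(3), P1:O(3), P2:I | bus: BusRd
[18] P0: load  L6 | P0:S(3), P1:O(3), P2:I | bus: none
[19] P1: store L5 := 55 | P0:I, P1:M(55), P2:I | bus: none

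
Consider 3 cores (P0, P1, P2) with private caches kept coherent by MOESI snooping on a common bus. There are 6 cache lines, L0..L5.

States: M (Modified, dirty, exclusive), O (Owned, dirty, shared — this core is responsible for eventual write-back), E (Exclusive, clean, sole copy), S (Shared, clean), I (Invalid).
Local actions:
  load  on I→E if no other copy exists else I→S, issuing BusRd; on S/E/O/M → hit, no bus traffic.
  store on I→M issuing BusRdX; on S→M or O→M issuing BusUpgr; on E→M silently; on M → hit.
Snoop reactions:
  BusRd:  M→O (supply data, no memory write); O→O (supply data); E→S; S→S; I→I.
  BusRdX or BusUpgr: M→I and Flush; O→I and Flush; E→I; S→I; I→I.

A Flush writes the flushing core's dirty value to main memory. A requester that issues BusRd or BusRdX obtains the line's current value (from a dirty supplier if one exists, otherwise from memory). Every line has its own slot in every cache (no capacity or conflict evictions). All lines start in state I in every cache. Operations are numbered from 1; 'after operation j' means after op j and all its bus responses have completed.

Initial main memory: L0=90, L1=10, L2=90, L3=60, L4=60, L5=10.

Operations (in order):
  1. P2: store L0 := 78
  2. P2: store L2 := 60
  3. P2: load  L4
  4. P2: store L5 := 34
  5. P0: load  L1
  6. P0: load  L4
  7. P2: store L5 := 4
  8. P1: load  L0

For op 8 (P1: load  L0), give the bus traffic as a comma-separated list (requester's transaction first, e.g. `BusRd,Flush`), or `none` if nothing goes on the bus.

1. P2: store L0 := 78  bus=[BusRdX]  L0: P0=I P1=I P2=M  mem[L0]=90
2. P2: store L2 := 60  bus=[BusRdX]  L2: P0=I P1=I P2=M  mem[L2]=90
3. P2: load  L4  bus=[BusRd]  L4: P0=I P1=I P2=E  mem[L4]=60
4. P2: store L5 := 34  bus=[BusRdX]  L5: P0=I P1=I P2=M  mem[L5]=10
5. P0: load  L1  bus=[BusRd]  L1: P0=E P1=I P2=I  mem[L1]=10
6. P0: load  L4  bus=[BusRd]  L4: P0=S P1=I P2=S  mem[L4]=60
7. P2: store L5 := 4  bus=[-]  L5: P0=I P1=I P2=M  mem[L5]=10
8. P1: load  L0  bus=[BusRd]  L0: P0=I P1=S P2=O  mem[L0]=90

bus = BusRd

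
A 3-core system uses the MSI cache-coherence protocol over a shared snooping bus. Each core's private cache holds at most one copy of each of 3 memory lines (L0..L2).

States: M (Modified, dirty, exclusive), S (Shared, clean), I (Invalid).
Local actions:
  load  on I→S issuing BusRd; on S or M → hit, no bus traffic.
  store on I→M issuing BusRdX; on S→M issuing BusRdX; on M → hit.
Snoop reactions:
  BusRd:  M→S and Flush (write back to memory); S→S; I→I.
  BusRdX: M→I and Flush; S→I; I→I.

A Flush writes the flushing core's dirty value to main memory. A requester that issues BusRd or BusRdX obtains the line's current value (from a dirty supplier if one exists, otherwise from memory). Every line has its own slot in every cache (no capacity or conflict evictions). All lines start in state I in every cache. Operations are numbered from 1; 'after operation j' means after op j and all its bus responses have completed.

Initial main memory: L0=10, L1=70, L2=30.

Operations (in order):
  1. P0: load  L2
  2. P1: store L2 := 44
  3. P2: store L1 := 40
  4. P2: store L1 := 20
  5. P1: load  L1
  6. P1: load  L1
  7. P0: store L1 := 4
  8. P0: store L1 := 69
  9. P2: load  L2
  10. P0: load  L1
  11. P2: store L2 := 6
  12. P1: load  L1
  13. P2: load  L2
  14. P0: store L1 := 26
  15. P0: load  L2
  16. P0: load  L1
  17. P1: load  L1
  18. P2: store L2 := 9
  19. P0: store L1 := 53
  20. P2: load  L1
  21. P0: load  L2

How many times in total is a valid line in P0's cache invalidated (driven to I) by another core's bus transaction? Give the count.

invalidations = 2

  op1 P0: load  L2 → S/I/I on L2; bus BusRd; mem=30
  op2 P1: store L2 := 44 → I/M/I on L2; bus BusRdX; mem=30
  op3 P2: store L1 := 40 → I/I/M on L1; bus BusRdX; mem=70
  op4 P2: store L1 := 20 → I/I/M on L1; bus (none); mem=70
  op5 P1: load  L1 → I/S/S on L1; bus BusRd Flush; mem=20
  op6 P1: load  L1 → I/S/S on L1; bus (none); mem=20
  op7 P0: store L1 := 4 → M/I/I on L1; bus BusRdX; mem=20
  op8 P0: store L1 := 69 → M/I/I on L1; bus (none); mem=20
  op9 P2: load  L2 → I/S/S on L2; bus BusRd Flush; mem=44
  op10 P0: load  L1 → M/I/I on L1; bus (none); mem=20
  op11 P2: store L2 := 6 → I/I/M on L2; bus BusRdX; mem=44
  op12 P1: load  L1 → S/S/I on L1; bus BusRd Flush; mem=69
  op13 P2: load  L2 → I/I/M on L2; bus (none); mem=44
  op14 P0: store L1 := 26 → M/I/I on L1; bus BusRdX; mem=69
  op15 P0: load  L2 → S/I/S on L2; bus BusRd Flush; mem=6
  op16 P0: load  L1 → M/I/I on L1; bus (none); mem=69
  op17 P1: load  L1 → S/S/I on L1; bus BusRd Flush; mem=26
  op18 P2: store L2 := 9 → I/I/M on L2; bus BusRdX; mem=6
  op19 P0: store L1 := 53 → M/I/I on L1; bus BusRdX; mem=26
  op20 P2: load  L1 → S/I/S on L1; bus BusRd Flush; mem=53
  op21 P0: load  L2 → S/I/S on L2; bus BusRd Flush; mem=9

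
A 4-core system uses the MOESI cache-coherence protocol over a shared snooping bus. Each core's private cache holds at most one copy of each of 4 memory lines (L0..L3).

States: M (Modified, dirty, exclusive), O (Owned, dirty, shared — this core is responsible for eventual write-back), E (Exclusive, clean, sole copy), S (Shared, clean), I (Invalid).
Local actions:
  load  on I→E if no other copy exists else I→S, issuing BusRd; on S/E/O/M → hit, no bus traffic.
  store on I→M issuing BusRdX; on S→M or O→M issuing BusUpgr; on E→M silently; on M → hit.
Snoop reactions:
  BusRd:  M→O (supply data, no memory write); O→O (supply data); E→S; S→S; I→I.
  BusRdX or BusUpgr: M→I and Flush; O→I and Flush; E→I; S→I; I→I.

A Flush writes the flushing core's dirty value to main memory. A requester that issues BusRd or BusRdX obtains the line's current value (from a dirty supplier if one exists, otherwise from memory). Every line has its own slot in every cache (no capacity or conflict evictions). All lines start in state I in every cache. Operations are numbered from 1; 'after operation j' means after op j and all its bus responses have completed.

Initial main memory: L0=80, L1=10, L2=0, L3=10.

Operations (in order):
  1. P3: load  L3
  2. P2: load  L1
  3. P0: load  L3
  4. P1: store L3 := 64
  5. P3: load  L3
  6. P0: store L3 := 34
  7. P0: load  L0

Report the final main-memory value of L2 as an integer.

memory[L2] = 0

  op1 P3: load  L3 → I/I/I/E on L3; bus BusRd; mem=10
  op2 P2: load  L1 → I/I/E/I on L1; bus BusRd; mem=10
  op3 P0: load  L3 → S/I/I/S on L3; bus BusRd; mem=10
  op4 P1: store L3 := 64 → I/M/I/I on L3; bus BusRdX; mem=10
  op5 P3: load  L3 → I/O/I/S on L3; bus BusRd; mem=10
  op6 P0: store L3 := 34 → M/I/I/I on L3; bus BusRdX Flush; mem=64
  op7 P0: load  L0 → E/I/I/I on L0; bus BusRd; mem=80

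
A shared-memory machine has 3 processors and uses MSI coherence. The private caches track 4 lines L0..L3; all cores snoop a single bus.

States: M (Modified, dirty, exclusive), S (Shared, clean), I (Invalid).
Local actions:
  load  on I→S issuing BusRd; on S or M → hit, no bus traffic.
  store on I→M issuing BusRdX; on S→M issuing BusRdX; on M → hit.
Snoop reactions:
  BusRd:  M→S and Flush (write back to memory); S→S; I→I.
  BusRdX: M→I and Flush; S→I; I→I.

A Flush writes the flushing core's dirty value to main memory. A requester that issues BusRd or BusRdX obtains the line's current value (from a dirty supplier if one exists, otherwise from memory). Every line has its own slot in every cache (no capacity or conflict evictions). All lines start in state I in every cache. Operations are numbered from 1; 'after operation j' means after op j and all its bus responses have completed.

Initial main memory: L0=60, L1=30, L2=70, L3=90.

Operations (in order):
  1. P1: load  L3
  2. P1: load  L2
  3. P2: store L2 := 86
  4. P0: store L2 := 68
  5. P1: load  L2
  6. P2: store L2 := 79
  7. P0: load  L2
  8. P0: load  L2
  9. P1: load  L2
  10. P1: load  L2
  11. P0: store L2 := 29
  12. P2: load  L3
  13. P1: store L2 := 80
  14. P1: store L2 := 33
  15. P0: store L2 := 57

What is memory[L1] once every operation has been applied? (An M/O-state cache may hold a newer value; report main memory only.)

memory[L1] = 30

  op1 P1: load  L3 → I/S/I on L3; bus BusRd; mem=90
  op2 P1: load  L2 → I/S/I on L2; bus BusRd; mem=70
  op3 P2: store L2 := 86 → I/I/M on L2; bus BusRdX; mem=70
  op4 P0: store L2 := 68 → M/I/I on L2; bus BusRdX Flush; mem=86
  op5 P1: load  L2 → S/S/I on L2; bus BusRd Flush; mem=68
  op6 P2: store L2 := 79 → I/I/M on L2; bus BusRdX; mem=68
  op7 P0: load  L2 → S/I/S on L2; bus BusRd Flush; mem=79
  op8 P0: load  L2 → S/I/S on L2; bus (none); mem=79
  op9 P1: load  L2 → S/S/S on L2; bus BusRd; mem=79
  op10 P1: load  L2 → S/S/S on L2; bus (none); mem=79
  op11 P0: store L2 := 29 → M/I/I on L2; bus BusRdX; mem=79
  op12 P2: load  L3 → I/S/S on L3; bus BusRd; mem=90
  op13 P1: store L2 := 80 → I/M/I on L2; bus BusRdX Flush; mem=29
  op14 P1: store L2 := 33 → I/M/I on L2; bus (none); mem=29
  op15 P0: store L2 := 57 → M/I/I on L2; bus BusRdX Flush; mem=33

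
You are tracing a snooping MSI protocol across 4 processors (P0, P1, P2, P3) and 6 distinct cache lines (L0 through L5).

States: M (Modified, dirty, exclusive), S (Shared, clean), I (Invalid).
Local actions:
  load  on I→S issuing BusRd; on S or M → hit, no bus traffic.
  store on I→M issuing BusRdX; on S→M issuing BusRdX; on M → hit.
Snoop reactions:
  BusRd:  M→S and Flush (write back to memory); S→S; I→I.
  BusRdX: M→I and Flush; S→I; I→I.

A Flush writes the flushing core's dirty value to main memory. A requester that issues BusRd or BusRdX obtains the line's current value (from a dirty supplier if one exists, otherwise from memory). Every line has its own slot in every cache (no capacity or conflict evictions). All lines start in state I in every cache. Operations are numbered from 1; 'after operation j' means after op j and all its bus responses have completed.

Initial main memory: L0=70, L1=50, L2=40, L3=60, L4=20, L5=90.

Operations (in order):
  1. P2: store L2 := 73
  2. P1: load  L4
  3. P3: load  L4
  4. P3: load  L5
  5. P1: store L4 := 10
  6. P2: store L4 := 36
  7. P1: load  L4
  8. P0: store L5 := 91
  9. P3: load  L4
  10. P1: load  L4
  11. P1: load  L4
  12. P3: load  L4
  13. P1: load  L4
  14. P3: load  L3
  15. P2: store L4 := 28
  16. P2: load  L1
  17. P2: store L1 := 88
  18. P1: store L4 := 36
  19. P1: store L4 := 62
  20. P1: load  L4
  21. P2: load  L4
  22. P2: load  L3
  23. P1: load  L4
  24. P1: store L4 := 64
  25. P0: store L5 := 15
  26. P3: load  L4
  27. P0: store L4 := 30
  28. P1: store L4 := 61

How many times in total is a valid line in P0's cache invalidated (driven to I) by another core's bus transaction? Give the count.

step 1: P2: store L2 := 73  ⟶  IIMI  (L2)  txn=BusRdX  M[L2]=40
step 2: P1: load  L4  ⟶  ISII  (L4)  txn=BusRd  M[L4]=20
step 3: P3: load  L4  ⟶  ISIS  (L4)  txn=BusRd  M[L4]=20
step 4: P3: load  L5  ⟶  IIIS  (L5)  txn=BusRd  M[L5]=90
step 5: P1: store L4 := 10  ⟶  IMII  (L4)  txn=BusRdX  M[L4]=20
step 6: P2: store L4 := 36  ⟶  IIMI  (L4)  txn=BusRdX+Flush  M[L4]=10
step 7: P1: load  L4  ⟶  ISSI  (L4)  txn=BusRd+Flush  M[L4]=36
step 8: P0: store L5 := 91  ⟶  MIII  (L5)  txn=BusRdX  M[L5]=90
step 9: P3: load  L4  ⟶  ISSS  (L4)  txn=BusRd  M[L4]=36
step 10: P1: load  L4  ⟶  ISSS  (L4)  txn=∅  M[L4]=36
step 11: P1: load  L4  ⟶  ISSS  (L4)  txn=∅  M[L4]=36
step 12: P3: load  L4  ⟶  ISSS  (L4)  txn=∅  M[L4]=36
step 13: P1: load  L4  ⟶  ISSS  (L4)  txn=∅  M[L4]=36
step 14: P3: load  L3  ⟶  IIIS  (L3)  txn=BusRd  M[L3]=60
step 15: P2: store L4 := 28  ⟶  IIMI  (L4)  txn=BusRdX  M[L4]=36
step 16: P2: load  L1  ⟶  IISI  (L1)  txn=BusRd  M[L1]=50
step 17: P2: store L1 := 88  ⟶  IIMI  (L1)  txn=BusRdX  M[L1]=50
step 18: P1: store L4 := 36  ⟶  IMII  (L4)  txn=BusRdX+Flush  M[L4]=28
step 19: P1: store L4 := 62  ⟶  IMII  (L4)  txn=∅  M[L4]=28
step 20: P1: load  L4  ⟶  IMII  (L4)  txn=∅  M[L4]=28
step 21: P2: load  L4  ⟶  ISSI  (L4)  txn=BusRd+Flush  M[L4]=62
step 22: P2: load  L3  ⟶  IISS  (L3)  txn=BusRd  M[L3]=60
step 23: P1: load  L4  ⟶  ISSI  (L4)  txn=∅  M[L4]=62
step 24: P1: store L4 := 64  ⟶  IMII  (L4)  txn=BusRdX  M[L4]=62
step 25: P0: store L5 := 15  ⟶  MIII  (L5)  txn=∅  M[L5]=90
step 26: P3: load  L4  ⟶  ISIS  (L4)  txn=BusRd+Flush  M[L4]=64
step 27: P0: store L4 := 30  ⟶  MIII  (L4)  txn=BusRdX  M[L4]=64
step 28: P1: store L4 := 61  ⟶  IMII  (L4)  txn=BusRdX+Flush  M[L4]=30

invalidations = 1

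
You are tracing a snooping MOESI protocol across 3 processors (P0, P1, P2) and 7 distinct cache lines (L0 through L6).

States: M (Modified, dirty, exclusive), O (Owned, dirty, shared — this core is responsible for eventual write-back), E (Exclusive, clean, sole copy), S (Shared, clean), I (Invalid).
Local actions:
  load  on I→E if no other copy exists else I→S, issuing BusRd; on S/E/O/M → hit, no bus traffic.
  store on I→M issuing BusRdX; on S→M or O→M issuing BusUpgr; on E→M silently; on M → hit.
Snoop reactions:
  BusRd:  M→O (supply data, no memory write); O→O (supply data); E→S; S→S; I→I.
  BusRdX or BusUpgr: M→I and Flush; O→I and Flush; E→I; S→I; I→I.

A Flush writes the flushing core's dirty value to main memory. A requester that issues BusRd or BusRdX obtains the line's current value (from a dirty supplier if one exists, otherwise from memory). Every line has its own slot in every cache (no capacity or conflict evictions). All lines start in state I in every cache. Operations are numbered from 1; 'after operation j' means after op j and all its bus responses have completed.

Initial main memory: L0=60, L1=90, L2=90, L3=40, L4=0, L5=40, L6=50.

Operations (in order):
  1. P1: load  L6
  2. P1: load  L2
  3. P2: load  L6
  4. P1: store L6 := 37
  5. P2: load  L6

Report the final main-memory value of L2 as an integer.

memory[L2] = 90

step 1: P1: load  L6  ⟶  IEI  (L6)  txn=BusRd  M[L6]=50
step 2: P1: load  L2  ⟶  IEI  (L2)  txn=BusRd  M[L2]=90
step 3: P2: load  L6  ⟶  ISS  (L6)  txn=BusRd  M[L6]=50
step 4: P1: store L6 := 37  ⟶  IMI  (L6)  txn=BusUpgr  M[L6]=50
step 5: P2: load  L6  ⟶  IOS  (L6)  txn=BusRd  M[L6]=50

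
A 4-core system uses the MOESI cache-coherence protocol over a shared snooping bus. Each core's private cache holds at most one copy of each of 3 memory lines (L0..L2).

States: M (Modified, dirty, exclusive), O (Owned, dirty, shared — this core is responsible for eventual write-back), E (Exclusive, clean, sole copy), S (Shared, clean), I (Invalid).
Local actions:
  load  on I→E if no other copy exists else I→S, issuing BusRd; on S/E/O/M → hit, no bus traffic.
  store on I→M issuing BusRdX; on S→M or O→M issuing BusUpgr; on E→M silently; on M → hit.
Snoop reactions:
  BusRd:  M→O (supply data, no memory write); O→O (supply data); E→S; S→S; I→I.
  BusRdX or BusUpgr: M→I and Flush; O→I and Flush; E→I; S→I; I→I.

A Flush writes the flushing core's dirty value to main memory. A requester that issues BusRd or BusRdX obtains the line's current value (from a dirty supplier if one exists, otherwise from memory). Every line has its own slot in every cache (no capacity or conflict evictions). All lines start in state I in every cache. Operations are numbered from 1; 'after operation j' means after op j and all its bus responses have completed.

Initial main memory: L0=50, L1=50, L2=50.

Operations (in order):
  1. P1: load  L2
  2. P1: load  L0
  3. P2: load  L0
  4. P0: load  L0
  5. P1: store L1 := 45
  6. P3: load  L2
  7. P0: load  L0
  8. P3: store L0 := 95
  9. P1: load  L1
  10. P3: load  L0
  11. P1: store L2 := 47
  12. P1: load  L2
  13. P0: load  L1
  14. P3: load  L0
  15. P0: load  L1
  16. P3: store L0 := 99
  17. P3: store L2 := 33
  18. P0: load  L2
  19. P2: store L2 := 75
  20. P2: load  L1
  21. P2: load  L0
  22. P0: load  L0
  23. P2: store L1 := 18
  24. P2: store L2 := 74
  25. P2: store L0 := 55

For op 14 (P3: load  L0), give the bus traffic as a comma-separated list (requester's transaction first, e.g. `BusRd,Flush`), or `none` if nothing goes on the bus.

1. P1: load  L2  bus=[BusRd]  L2: P0=I P1=E P2=I P3=I  mem[L2]=50
2. P1: load  L0  bus=[BusRd]  L0: P0=I P1=E P2=I P3=I  mem[L0]=50
3. P2: load  L0  bus=[BusRd]  L0: P0=I P1=S P2=S P3=I  mem[L0]=50
4. P0: load  L0  bus=[BusRd]  L0: P0=S P1=S P2=S P3=I  mem[L0]=50
5. P1: store L1 := 45  bus=[BusRdX]  L1: P0=I P1=M P2=I P3=I  mem[L1]=50
6. P3: load  L2  bus=[BusRd]  L2: P0=I P1=S P2=I P3=S  mem[L2]=50
7. P0: load  L0  bus=[-]  L0: P0=S P1=S P2=S P3=I  mem[L0]=50
8. P3: store L0 := 95  bus=[BusRdX]  L0: P0=I P1=I P2=I P3=M  mem[L0]=50
9. P1: load  L1  bus=[-]  L1: P0=I P1=M P2=I P3=I  mem[L1]=50
10. P3: load  L0  bus=[-]  L0: P0=I P1=I P2=I P3=M  mem[L0]=50
11. P1: store L2 := 47  bus=[BusUpgr]  L2: P0=I P1=M P2=I P3=I  mem[L2]=50
12. P1: load  L2  bus=[-]  L2: P0=I P1=M P2=I P3=I  mem[L2]=50
13. P0: load  L1  bus=[BusRd]  L1: P0=S P1=O P2=I P3=I  mem[L1]=50
14. P3: load  L0  bus=[-]  L0: P0=I P1=I P2=I P3=M  mem[L0]=50
15. P0: load  L1  bus=[-]  L1: P0=S P1=O P2=I P3=I  mem[L1]=50
16. P3: store L0 := 99  bus=[-]  L0: P0=I P1=I P2=I P3=M  mem[L0]=50
17. P3: store L2 := 33  bus=[BusRdX,Flush]  L2: P0=I P1=I P2=I P3=M  mem[L2]=47
18. P0: load  L2  bus=[BusRd]  L2: P0=S P1=I P2=I P3=O  mem[L2]=47
19. P2: store L2 := 75  bus=[BusRdX,Flush]  L2: P0=I P1=I P2=M P3=I  mem[L2]=33
20. P2: load  L1  bus=[BusRd]  L1: P0=S P1=O P2=S P3=I  mem[L1]=50
21. P2: load  L0  bus=[BusRd]  L0: P0=I P1=I P2=S P3=O  mem[L0]=50
22. P0: load  L0  bus=[BusRd]  L0: P0=S P1=I P2=S P3=O  mem[L0]=50
23. P2: store L1 := 18  bus=[BusUpgr,Flush]  L1: P0=I P1=I P2=M P3=I  mem[L1]=45
24. P2: store L2 := 74  bus=[-]  L2: P0=I P1=I P2=M P3=I  mem[L2]=33
25. P2: store L0 := 55  bus=[BusUpgr,Flush]  L0: P0=I P1=I P2=M P3=I  mem[L0]=99

bus = none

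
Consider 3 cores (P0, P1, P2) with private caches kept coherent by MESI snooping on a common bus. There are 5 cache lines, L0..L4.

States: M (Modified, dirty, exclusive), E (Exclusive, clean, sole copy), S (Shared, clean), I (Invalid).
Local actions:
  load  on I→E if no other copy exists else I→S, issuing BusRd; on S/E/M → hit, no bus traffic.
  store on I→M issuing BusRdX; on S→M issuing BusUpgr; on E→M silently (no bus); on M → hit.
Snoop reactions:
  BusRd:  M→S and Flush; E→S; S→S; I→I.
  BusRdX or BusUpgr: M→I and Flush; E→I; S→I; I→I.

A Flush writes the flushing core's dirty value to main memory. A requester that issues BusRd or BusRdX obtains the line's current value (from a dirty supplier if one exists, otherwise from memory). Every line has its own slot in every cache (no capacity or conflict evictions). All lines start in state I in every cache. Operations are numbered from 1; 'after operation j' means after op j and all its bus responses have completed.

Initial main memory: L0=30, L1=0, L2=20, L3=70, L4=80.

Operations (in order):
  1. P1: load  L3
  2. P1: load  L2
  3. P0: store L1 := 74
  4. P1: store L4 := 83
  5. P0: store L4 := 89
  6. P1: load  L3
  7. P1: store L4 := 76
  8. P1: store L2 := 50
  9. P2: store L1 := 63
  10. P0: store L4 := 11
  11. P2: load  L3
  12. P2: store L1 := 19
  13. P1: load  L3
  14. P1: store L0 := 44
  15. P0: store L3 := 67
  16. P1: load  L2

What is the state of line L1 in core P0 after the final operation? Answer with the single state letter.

state = I

step 1: P1: load  L3  ⟶  IEI  (L3)  txn=BusRd  M[L3]=70
step 2: P1: load  L2  ⟶  IEI  (L2)  txn=BusRd  M[L2]=20
step 3: P0: store L1 := 74  ⟶  MII  (L1)  txn=BusRdX  M[L1]=0
step 4: P1: store L4 := 83  ⟶  IMI  (L4)  txn=BusRdX  M[L4]=80
step 5: P0: store L4 := 89  ⟶  MII  (L4)  txn=BusRdX+Flush  M[L4]=83
step 6: P1: load  L3  ⟶  IEI  (L3)  txn=∅  M[L3]=70
step 7: P1: store L4 := 76  ⟶  IMI  (L4)  txn=BusRdX+Flush  M[L4]=89
step 8: P1: store L2 := 50  ⟶  IMI  (L2)  txn=∅  M[L2]=20
step 9: P2: store L1 := 63  ⟶  IIM  (L1)  txn=BusRdX+Flush  M[L1]=74
step 10: P0: store L4 := 11  ⟶  MII  (L4)  txn=BusRdX+Flush  M[L4]=76
step 11: P2: load  L3  ⟶  ISS  (L3)  txn=BusRd  M[L3]=70
step 12: P2: store L1 := 19  ⟶  IIM  (L1)  txn=∅  M[L1]=74
step 13: P1: load  L3  ⟶  ISS  (L3)  txn=∅  M[L3]=70
step 14: P1: store L0 := 44  ⟶  IMI  (L0)  txn=BusRdX  M[L0]=30
step 15: P0: store L3 := 67  ⟶  MII  (L3)  txn=BusRdX  M[L3]=70
step 16: P1: load  L2  ⟶  IMI  (L2)  txn=∅  M[L2]=20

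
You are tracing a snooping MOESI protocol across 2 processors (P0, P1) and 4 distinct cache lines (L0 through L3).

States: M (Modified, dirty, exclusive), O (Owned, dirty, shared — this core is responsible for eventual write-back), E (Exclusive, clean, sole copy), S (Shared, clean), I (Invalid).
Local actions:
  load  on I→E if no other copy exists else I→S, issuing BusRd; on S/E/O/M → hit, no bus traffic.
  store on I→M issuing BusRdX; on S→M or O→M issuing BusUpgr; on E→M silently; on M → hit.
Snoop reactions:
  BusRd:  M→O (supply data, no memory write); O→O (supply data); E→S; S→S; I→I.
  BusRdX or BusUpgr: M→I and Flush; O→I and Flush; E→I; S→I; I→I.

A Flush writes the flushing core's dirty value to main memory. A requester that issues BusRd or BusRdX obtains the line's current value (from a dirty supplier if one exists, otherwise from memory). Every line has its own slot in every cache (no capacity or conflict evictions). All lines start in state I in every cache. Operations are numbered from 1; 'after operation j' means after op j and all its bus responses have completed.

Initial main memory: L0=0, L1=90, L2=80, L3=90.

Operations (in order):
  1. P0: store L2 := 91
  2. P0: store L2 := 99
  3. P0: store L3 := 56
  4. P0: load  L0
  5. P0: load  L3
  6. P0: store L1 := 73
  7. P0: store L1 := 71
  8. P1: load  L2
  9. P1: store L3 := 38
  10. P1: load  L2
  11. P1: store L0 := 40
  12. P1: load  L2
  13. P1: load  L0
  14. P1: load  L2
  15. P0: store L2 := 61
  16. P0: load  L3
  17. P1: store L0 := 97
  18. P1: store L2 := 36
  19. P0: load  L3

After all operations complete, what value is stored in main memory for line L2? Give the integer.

memory[L2] = 61

step 1: P0: store L2 := 91  ⟶  MI  (L2)  txn=BusRdX  M[L2]=80
step 2: P0: store L2 := 99  ⟶  MI  (L2)  txn=∅  M[L2]=80
step 3: P0: store L3 := 56  ⟶  MI  (L3)  txn=BusRdX  M[L3]=90
step 4: P0: load  L0  ⟶  EI  (L0)  txn=BusRd  M[L0]=0
step 5: P0: load  L3  ⟶  MI  (L3)  txn=∅  M[L3]=90
step 6: P0: store L1 := 73  ⟶  MI  (L1)  txn=BusRdX  M[L1]=90
step 7: P0: store L1 := 71  ⟶  MI  (L1)  txn=∅  M[L1]=90
step 8: P1: load  L2  ⟶  OS  (L2)  txn=BusRd  M[L2]=80
step 9: P1: store L3 := 38  ⟶  IM  (L3)  txn=BusRdX+Flush  M[L3]=56
step 10: P1: load  L2  ⟶  OS  (L2)  txn=∅  M[L2]=80
step 11: P1: store L0 := 40  ⟶  IM  (L0)  txn=BusRdX  M[L0]=0
step 12: P1: load  L2  ⟶  OS  (L2)  txn=∅  M[L2]=80
step 13: P1: load  L0  ⟶  IM  (L0)  txn=∅  M[L0]=0
step 14: P1: load  L2  ⟶  OS  (L2)  txn=∅  M[L2]=80
step 15: P0: store L2 := 61  ⟶  MI  (L2)  txn=BusUpgr  M[L2]=80
step 16: P0: load  L3  ⟶  SO  (L3)  txn=BusRd  M[L3]=56
step 17: P1: store L0 := 97  ⟶  IM  (L0)  txn=∅  M[L0]=0
step 18: P1: store L2 := 36  ⟶  IM  (L2)  txn=BusRdX+Flush  M[L2]=61
step 19: P0: load  L3  ⟶  SO  (L3)  txn=∅  M[L3]=56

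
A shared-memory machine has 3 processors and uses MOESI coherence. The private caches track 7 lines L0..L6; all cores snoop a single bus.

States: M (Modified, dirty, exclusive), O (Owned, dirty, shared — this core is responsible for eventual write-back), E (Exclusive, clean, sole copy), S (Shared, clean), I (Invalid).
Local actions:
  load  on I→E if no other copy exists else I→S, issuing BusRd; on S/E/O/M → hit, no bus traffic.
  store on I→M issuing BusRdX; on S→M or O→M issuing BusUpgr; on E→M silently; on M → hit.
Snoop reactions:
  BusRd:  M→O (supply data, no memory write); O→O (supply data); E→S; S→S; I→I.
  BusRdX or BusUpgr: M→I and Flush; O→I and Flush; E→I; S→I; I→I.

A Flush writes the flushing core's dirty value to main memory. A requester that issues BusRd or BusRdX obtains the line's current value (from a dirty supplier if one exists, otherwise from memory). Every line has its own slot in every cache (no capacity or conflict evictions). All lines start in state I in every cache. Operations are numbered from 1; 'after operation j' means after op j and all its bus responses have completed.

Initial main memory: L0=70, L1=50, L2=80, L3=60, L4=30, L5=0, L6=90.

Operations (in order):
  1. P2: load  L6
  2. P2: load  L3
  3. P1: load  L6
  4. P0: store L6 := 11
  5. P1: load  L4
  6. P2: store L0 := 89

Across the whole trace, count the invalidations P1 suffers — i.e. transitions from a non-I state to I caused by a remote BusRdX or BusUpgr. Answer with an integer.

1. P2: load  L6  bus=[BusRd]  L6: P0=I P1=I P2=E  mem[L6]=90
2. P2: load  L3  bus=[BusRd]  L3: P0=I P1=I P2=E  mem[L3]=60
3. P1: load  L6  bus=[BusRd]  L6: P0=I P1=S P2=S  mem[L6]=90
4. P0: store L6 := 11  bus=[BusRdX]  L6: P0=M P1=I P2=I  mem[L6]=90
5. P1: load  L4  bus=[BusRd]  L4: P0=I P1=E P2=I  mem[L4]=30
6. P2: store L0 := 89  bus=[BusRdX]  L0: P0=I P1=I P2=M  mem[L0]=70

invalidations = 1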